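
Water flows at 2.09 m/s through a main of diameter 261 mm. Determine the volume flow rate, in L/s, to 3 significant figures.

Q = 112 L/s

Q = A·v = 0.0535 m² × 2.09 m/s = 0.112 m³/s.
Converting: 0.112 m³/s × 1000 = 112 L/s.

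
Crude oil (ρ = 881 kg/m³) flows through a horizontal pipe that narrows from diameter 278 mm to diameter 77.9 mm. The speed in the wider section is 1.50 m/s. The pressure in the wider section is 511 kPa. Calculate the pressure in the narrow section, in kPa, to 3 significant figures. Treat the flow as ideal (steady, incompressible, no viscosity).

The volume flow rate is constant, so v₂ = (A₁/A₂)v₁ = (607/47.7)·1.50 = 19.1 m/s.
The pipe is horizontal, so Bernoulli reduces to P₁ + ½ρv₁² = P₂ + ½ρv₂².
P₂ = P₁ − ½ρ(v₂² − v₁²) = 511000 − ½·881·(19.1² − 1.50²) = 511000 − 160000 = 351000 Pa.

P₂ ≈ 351 kPa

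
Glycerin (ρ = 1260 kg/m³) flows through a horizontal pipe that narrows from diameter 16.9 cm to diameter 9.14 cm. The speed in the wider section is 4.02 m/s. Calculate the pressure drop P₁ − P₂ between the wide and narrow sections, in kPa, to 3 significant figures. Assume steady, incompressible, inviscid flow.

109 kPa

Continuity gives A₁v₁ = A₂v₂, so v₂ = (224 cm²)/(65.6 cm²) × 4.02 m/s = 13.7 m/s.
Along the horizontal streamline, P + ½ρv² is constant.
P₁ − P₂ = ½·1260·(13.7² − 4.02²) = ½·1260·173 = 109000 Pa.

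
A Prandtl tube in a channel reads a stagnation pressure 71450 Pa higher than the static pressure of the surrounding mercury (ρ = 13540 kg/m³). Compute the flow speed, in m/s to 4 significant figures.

Bernoulli between the free stream and the stagnation point: ½ρv² = P_stag − P_static.
v = √(2ΔP/ρ) = √(2·71450/13540) = 3.249 m/s.

v = 3.249 m/s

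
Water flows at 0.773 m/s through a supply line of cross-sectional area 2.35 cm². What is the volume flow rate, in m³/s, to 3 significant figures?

Q = A·v = 0.000235 m² × 0.773 m/s = 0.000182 m³/s.

Q ≈ 0.000182 m³/s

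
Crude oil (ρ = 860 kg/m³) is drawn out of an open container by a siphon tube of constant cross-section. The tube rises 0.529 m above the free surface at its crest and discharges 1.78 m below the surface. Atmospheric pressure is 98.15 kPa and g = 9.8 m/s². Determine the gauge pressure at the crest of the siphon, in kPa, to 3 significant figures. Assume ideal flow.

P_gauge ≈ -19.5 kPa

Bernoulli surface→outlet gives ½v² = g·h_out, so v = √(2·9.8·1.78) = 5.91 m/s.
The bore is uniform, so the speed at the crest is the same v. Bernoulli surface→crest: P_atm = P_top + ½ρv² + ρg·h_top.
P_top = 98150 − ½·860·5.91² − 860·9.8·0.529 = 78700 Pa. So P_gauge = P_top − P_atm = -19500 Pa.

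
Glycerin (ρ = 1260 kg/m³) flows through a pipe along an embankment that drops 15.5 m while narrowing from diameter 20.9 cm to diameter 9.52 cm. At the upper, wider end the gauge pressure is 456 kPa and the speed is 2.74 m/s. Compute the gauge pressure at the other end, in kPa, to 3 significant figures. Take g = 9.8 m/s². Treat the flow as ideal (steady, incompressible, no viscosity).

By continuity, v₂ = v₁·A₁/A₂ = 2.74·(343/71.2) = 13.2 m/s.
Bernoulli: P₁ + ½ρv₁² + ρg h₁ = P₂ + ½ρv₂² + ρg h₂, so P₂ = P₁ + ½ρ(v₁² − v₂²) − ρg(h₂ − h₁).
P₂ = 456000 + ½·1260·(2.74² − 13.2²) − 1260·9.8·(−15.5) = 456000 + (-105000) − (-191000) = 542000 Pa.

P₂ = 542 kPa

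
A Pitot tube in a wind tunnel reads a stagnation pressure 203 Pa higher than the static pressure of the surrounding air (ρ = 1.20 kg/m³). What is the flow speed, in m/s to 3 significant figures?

v = 18.4 m/s

The dynamic pressure equals the rise in static pressure at the stagnation point: ΔP = ½ρv².
v = √(2ΔP/ρ) = √(2·203/1.20) = 18.4 m/s.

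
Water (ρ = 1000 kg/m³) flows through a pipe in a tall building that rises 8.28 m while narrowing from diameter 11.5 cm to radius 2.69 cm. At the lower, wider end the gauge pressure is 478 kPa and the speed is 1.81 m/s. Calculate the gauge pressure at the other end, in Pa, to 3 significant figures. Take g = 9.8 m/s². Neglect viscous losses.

The volume flow rate is constant, so v₂ = (A₁/A₂)v₁ = (104/22.7)·1.81 = 8.27 m/s.
Bernoulli: P₁ + ½ρv₁² + ρg h₁ = P₂ + ½ρv₂² + ρg h₂, so P₂ = P₁ + ½ρ(v₁² − v₂²) − ρg(h₂ − h₁).
P₂ = 478000 + ½·1000·(1.81² − 8.27²) − 1000·9.8·(+8.28) = 478000 + (-32600) − (81100) = 364000 Pa.

P₂ = 364000 Pa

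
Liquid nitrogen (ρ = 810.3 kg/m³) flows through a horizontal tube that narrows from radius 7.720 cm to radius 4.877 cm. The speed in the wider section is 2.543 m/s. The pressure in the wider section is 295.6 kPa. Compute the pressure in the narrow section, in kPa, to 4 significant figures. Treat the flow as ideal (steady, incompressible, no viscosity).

P₂ ≈ 281.8 kPa

The volume flow rate is constant, so v₂ = (A₁/A₂)v₁ = (187.2/74.72)·2.543 = 6.372 m/s.
The pipe is horizontal, so Bernoulli reduces to P₁ + ½ρv₁² = P₂ + ½ρv₂².
P₂ = P₁ − ½ρ(v₂² − v₁²) = 295600 − ½·810.3·(6.372² − 2.543²) = 295600 − 13830 = 281800 Pa.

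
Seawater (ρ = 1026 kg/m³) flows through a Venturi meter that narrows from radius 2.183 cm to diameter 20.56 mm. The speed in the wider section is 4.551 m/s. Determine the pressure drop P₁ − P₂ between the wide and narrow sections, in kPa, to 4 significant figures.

205.4 kPa

Mass conservation (A₁v₁ = A₂v₂) gives v₂ = 4.551 × 14.97/3.320 = 20.52 m/s.
The pipe is horizontal, so Bernoulli reduces to P₁ + ½ρv₁² = P₂ + ½ρv₂².
P₁ − P₂ = ½·1026·(20.52² − 4.551²) = ½·1026·400.5 = 205400 Pa.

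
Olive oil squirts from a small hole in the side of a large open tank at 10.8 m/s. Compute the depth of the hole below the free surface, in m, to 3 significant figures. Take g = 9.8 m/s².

Torricelli: v = √(2gh), so h = v²/(2g).
h = 10.8²/(2·9.8) = 117/19.60 = 5.95 m.

h ≈ 5.95 m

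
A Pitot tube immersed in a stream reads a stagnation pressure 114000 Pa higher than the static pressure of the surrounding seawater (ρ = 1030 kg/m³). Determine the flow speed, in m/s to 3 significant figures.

v ≈ 14.9 m/s

At the stagnation point the flow is brought to rest, so Bernoulli gives P_stag − P_static = ½ρv².
v = √(2ΔP/ρ) = √(2·114000/1030) = 14.9 m/s.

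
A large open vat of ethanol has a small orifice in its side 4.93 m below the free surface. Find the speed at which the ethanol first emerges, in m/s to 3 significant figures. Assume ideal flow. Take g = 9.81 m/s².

v ≈ 9.83 m/s

With the surface at rest and both surface and jet at atmospheric pressure, Bernoulli gives ρg h = ½ρv², so v = √(2gh) = √(2·9.81·4.93) = 9.83 m/s.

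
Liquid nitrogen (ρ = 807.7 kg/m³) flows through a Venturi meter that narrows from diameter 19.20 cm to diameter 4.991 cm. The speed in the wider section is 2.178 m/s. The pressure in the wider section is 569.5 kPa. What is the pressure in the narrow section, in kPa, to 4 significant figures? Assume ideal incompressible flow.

By continuity, v₂ = v₁·A₁/A₂ = 2.178·(289.5/19.56) = 32.23 m/s.
Along the horizontal streamline, P + ½ρv² is constant.
P₂ = P₁ − ½ρ(v₂² − v₁²) = 569500 − ½·807.7·(32.23² − 2.178²) = 569500 − 417600 = 151900 Pa.

P₂ ≈ 151.9 kPa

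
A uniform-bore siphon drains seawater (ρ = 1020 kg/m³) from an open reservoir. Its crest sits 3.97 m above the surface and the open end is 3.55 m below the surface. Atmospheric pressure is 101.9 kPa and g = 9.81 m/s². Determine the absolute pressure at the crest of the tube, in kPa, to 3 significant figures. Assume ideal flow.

The outlet speed comes from Torricelli: v = √(2g·3.55) = 8.35 m/s.
With constant cross-section the crest speed equals v; applying Bernoulli from the surface up to the crest, P_top = P_atm − ½ρv² − ρg·h_top.
P_top = 101900 − ½·1020·8.35² − 1020·9.81·3.97 = 26700 Pa.

26.7 kPa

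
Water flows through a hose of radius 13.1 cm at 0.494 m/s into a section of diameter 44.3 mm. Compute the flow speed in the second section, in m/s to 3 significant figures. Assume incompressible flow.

17.3 m/s

Mass conservation (A₁v₁ = A₂v₂) gives v₂ = 0.494 × 539/15.4 = 17.3 m/s.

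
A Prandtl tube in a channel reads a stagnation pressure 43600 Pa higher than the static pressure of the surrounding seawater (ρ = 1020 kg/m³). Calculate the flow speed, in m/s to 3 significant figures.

Bernoulli between the free stream and the stagnation point: ½ρv² = P_stag − P_static.
v = √(2ΔP/ρ) = √(2·43600/1020) = 9.25 m/s.

v = 9.25 m/s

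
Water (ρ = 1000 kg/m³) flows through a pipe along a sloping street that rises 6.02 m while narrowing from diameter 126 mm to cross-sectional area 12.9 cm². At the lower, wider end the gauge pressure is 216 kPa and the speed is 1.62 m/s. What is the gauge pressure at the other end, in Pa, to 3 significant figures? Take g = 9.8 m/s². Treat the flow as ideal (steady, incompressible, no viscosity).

P₂ ≈ 35700 Pa

Continuity gives A₁v₁ = A₂v₂, so v₂ = (125 cm²)/(12.9 cm²) × 1.62 m/s = 15.7 m/s.
Bernoulli: P₁ + ½ρv₁² + ρg h₁ = P₂ + ½ρv₂² + ρg h₂, so P₂ = P₁ + ½ρ(v₁² − v₂²) − ρg(h₂ − h₁).
P₂ = 216000 + ½·1000·(1.62² − 15.7²) − 1000·9.8·(+6.02) = 216000 + (-121000) − (59000) = 35700 Pa.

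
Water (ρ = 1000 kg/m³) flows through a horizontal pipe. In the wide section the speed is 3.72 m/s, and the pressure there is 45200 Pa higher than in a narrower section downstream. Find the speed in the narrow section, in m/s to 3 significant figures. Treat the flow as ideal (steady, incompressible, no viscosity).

v₂ ≈ 10.2 m/s

Along the level pipe P + ½ρv² is conserved, hence v₂² = v₁² + 2(P₁ − P₂)/ρ.
v₂ = √(3.72² + 2·45200/1000) = √(13.8 + 90.4) = 10.2 m/s.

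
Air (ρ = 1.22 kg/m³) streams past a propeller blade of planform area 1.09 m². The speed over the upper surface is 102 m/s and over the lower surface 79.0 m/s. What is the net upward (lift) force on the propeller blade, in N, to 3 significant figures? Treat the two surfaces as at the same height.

The faster flow above has the lower pressure; Bernoulli (same height) gives ΔP = ½ρ(v_up² − v_low²).
ΔP = ½·1.22·(102² − 79.0²) = 2540 Pa.
Lift = ΔP · A = 2540 × 1.09 = 2770 N.

F ≈ 2770 N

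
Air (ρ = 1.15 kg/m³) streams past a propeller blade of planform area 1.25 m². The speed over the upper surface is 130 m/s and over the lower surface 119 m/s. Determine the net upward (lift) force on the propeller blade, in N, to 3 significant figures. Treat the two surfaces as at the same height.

From P + ½ρv² = const at equal height, P_low − P_up = ½ρ(v_up² − v_low²).
ΔP = ½·1.15·(130² − 119²) = 1570 Pa.
Lift = ΔP · A = 1570 × 1.25 = 1970 N.

1970 N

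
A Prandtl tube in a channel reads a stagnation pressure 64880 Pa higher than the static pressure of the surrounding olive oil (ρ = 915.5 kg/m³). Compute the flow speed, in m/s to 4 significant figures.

The dynamic pressure equals the rise in static pressure at the stagnation point: ΔP = ½ρv².
v = √(2ΔP/ρ) = √(2·64880/915.5) = 11.91 m/s.

11.91 m/s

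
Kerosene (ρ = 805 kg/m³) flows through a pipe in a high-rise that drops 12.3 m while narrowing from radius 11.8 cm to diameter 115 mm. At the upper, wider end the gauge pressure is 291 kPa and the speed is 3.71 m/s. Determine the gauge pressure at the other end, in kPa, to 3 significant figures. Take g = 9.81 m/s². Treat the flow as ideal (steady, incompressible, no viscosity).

P₂ = 295 kPa

Mass conservation (A₁v₁ = A₂v₂) gives v₂ = 3.71 × 437/104 = 15.6 m/s.
Energy conservation along the streamline gives P₂ = P₁ − ½ρ(v₂² − v₁²) − ρg(h₂ − h₁).
P₂ = 291000 + ½·805·(3.71² − 15.6²) − 805·9.81·(−12.3) = 291000 + (-92700) − (-97100) = 295000 Pa.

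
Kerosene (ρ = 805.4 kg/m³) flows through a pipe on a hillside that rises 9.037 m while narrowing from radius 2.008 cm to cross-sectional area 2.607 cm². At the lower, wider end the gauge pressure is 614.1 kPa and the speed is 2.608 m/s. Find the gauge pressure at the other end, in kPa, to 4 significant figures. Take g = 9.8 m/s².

Mass conservation (A₁v₁ = A₂v₂) gives v₂ = 2.608 × 12.67/2.607 = 12.67 m/s.
Energy conservation along the streamline gives P₂ = P₁ − ½ρ(v₂² − v₁²) − ρg(h₂ − h₁).
P₂ = 614100 + ½·805.4·(2.608² − 12.67²) − 805.4·9.8·(+9.037) = 614100 + (-61930) − (71330) = 480800 Pa.

480.8 kPa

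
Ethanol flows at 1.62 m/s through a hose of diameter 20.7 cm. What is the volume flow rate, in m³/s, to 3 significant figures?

Q = 0.0545 m³/s

Q = A·v = 0.0337 m² × 1.62 m/s = 0.0545 m³/s.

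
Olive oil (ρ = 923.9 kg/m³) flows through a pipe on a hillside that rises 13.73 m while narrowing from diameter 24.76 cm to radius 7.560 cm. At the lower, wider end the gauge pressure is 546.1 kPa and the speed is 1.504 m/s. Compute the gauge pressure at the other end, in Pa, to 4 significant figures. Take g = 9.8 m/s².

Continuity gives A₁v₁ = A₂v₂, so v₂ = (481.5 cm²)/(179.6 cm²) × 1.504 m/s = 4.033 m/s.
Bernoulli: P₁ + ½ρv₁² + ρg h₁ = P₂ + ½ρv₂² + ρg h₂, so P₂ = P₁ + ½ρ(v₁² − v₂²) − ρg(h₂ − h₁).
P₂ = 546100 + ½·923.9·(1.504² − 4.033²) − 923.9·9.8·(+13.73) = 546100 + (-6469) − (124300) = 415300 Pa.

P₂ ≈ 415300 Pa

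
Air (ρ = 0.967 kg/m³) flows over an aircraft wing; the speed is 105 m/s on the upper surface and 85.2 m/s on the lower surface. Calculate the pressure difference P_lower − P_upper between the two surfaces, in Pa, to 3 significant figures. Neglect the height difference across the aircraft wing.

1820 Pa

The pressure is lower where the speed is higher: ΔP = ½ρ(v_up² − v_low²).
ΔP = ½·0.967·(105² − 85.2²) = 1820 Pa.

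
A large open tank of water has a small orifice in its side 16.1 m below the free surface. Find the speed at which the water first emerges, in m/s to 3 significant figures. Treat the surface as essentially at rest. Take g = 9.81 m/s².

With the surface at rest and both surface and jet at atmospheric pressure, Bernoulli gives ρg h = ½ρv², so v = √(2gh) = √(2·9.81·16.1) = 17.8 m/s.

v ≈ 17.8 m/s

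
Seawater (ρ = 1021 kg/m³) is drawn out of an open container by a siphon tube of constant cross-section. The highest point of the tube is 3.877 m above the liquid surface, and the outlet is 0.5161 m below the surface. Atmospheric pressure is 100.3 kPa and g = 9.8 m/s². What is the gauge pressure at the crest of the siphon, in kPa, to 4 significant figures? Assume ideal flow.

P_gauge ≈ -43.96 kPa

From the surface to the outlet (both open to atmosphere, surface at rest): v = √(2g·h_out) = √(2·9.8·0.5161) = 3.180 m/s.
Continuity keeps v the same throughout the tube; from surface to crest, P_atm + 0 = P_top + ½ρv² + ρg·h_top.
P_top = 100300 − ½·1021·3.180² − 1021·9.8·3.877 = 56340 Pa. So P_gauge = P_top − P_atm = -43960 Pa.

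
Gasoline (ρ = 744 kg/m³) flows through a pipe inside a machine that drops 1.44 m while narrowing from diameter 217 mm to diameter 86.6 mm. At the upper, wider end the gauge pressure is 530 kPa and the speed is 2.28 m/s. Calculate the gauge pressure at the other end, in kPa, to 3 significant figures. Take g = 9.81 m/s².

Continuity gives A₁v₁ = A₂v₂, so v₂ = (370 cm²)/(58.9 cm²) × 2.28 m/s = 14.3 m/s.
Energy conservation along the streamline gives P₂ = P₁ − ½ρ(v₂² − v₁²) − ρg(h₂ − h₁).
P₂ = 530000 + ½·744·(2.28² − 14.3²) − 744·9.81·(−1.44) = 530000 + (-74300) − (-10500) = 466000 Pa.

466 kPa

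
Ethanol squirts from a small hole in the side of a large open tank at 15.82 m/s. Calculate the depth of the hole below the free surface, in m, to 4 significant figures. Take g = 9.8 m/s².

For a small hole in a large open tank, ½v² = gh, giving h = v²/(2g).
h = 15.82²/(2·9.8) = 250.3/19.60 = 12.77 m.

h ≈ 12.77 m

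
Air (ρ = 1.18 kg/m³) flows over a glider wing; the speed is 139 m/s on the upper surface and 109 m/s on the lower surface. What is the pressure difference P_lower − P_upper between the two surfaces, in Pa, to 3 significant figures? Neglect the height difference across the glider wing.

Bernoulli (same height): P_lower − P_upper = ½ρ(v_upper² − v_lower²).
ΔP = ½·1.18·(139² − 109²) = 4390 Pa.

ΔP = 4390 Pa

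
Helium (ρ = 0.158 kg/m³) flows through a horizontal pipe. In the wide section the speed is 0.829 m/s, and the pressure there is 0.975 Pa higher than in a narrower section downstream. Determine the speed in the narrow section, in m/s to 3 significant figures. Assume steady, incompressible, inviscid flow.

3.61 m/s

Horizontal Bernoulli: P₁ + ½ρv₁² = P₂ + ½ρv₂², so v₂² = v₁² + 2(P₁ − P₂)/ρ.
v₂ = √(0.829² + 2·0.975/0.158) = √(0.687 + 12.3) = 3.61 m/s.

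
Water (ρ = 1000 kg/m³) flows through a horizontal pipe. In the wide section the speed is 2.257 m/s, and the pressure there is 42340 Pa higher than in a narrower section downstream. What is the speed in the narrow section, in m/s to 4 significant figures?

Along the level pipe P + ½ρv² is conserved, hence v₂² = v₁² + 2(P₁ − P₂)/ρ.
v₂ = √(2.257² + 2·42340/1000) = √(5.094 + 84.68) = 9.475 m/s.

v₂ ≈ 9.475 m/s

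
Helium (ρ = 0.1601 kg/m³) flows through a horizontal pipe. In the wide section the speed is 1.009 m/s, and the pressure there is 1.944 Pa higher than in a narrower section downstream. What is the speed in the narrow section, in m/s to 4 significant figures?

With h₁ = h₂, rearranging Bernoulli gives v₂ = √(v₁² + 2ΔP/ρ).
v₂ = √(1.009² + 2·1.944/0.1601) = √(1.018 + 24.28) = 5.030 m/s.

5.030 m/s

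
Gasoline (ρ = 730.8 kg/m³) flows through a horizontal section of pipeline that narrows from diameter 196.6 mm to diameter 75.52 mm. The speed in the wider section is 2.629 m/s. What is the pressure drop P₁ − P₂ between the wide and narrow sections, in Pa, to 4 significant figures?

ΔP ≈ 113500 Pa

Mass conservation (A₁v₁ = A₂v₂) gives v₂ = 2.629 × 303.6/44.79 = 17.82 m/s.
Bernoulli (h₁ = h₂): P₁ − P₂ = ½ρ(v₂² − v₁²).
P₁ − P₂ = ½·730.8·(17.82² − 2.629²) = ½·730.8·310.5 = 113500 Pa.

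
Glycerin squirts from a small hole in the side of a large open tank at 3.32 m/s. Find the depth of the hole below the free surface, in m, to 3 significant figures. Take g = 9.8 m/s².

Torricelli: v = √(2gh), so h = v²/(2g).
h = 3.32²/(2·9.8) = 11.0/19.60 = 0.562 m.

0.562 m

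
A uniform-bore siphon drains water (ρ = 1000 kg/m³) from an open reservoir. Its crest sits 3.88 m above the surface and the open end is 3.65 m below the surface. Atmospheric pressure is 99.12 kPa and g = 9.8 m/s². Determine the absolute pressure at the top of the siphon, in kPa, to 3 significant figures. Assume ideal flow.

The outlet speed comes from Torricelli: v = √(2g·3.65) = 8.46 m/s.
The bore is uniform, so the speed at the crest is the same v. Bernoulli surface→crest: P_atm = P_top + ½ρv² + ρg·h_top.
P_top = 99120 − ½·1000·8.46² − 1000·9.8·3.88 = 25300 Pa.

25.3 kPa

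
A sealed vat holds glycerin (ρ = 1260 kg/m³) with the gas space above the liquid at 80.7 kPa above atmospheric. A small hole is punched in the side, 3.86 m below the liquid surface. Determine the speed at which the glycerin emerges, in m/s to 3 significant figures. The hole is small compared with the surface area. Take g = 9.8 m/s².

v ≈ 14.3 m/s

Take point 1 at the surface (v₁ ≈ 0) and point 2 at the hole (at atmospheric pressure). Bernoulli: P₁ + ρg h = P_atm + ½ρv₂².
With P₁ − P_atm = 80700 Pa, v₂ = √(2gh + 2ΔP/ρ) = √(2·9.8·3.86 + 2·80700/1260) = 14.3 m/s.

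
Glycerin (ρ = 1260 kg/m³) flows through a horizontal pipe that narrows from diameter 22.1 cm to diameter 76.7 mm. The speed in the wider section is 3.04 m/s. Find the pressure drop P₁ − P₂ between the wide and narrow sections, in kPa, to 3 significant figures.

Continuity gives A₁v₁ = A₂v₂, so v₂ = (384 cm²)/(46.2 cm²) × 3.04 m/s = 25.2 m/s.
The pipe is horizontal, so Bernoulli reduces to P₁ + ½ρv₁² = P₂ + ½ρv₂².
P₁ − P₂ = ½·1260·(25.2² − 3.04²) = ½·1260·628 = 395000 Pa.

395 kPa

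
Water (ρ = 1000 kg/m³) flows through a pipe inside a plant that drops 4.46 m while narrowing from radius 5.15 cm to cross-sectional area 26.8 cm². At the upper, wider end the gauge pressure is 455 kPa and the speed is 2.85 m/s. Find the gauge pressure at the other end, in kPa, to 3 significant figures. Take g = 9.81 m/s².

Continuity gives A₁v₁ = A₂v₂, so v₂ = (83.3 cm²)/(26.8 cm²) × 2.85 m/s = 8.86 m/s.
Bernoulli: P₁ + ½ρv₁² + ρg h₁ = P₂ + ½ρv₂² + ρg h₂, so P₂ = P₁ + ½ρ(v₁² − v₂²) − ρg(h₂ − h₁).
P₂ = 455000 + ½·1000·(2.85² − 8.86²) − 1000·9.81·(−4.46) = 455000 + (-35200) − (-43800) = 464000 Pa.

P₂ = 464 kPa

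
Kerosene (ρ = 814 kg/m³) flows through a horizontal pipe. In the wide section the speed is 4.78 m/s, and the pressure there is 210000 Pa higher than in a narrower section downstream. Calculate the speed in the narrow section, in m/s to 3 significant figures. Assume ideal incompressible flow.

Along the level pipe P + ½ρv² is conserved, hence v₂² = v₁² + 2(P₁ − P₂)/ρ.
v₂ = √(4.78² + 2·210000/814) = √(22.8 + 516) = 23.2 m/s.

v₂ = 23.2 m/s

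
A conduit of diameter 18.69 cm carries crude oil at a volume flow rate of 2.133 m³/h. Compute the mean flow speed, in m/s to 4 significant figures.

0.02160 m/s

Q = 2.133 m³/h = 0.0005925 m³/s.
v = Q/A = 0.0005925 / 0.02744 = 0.02160 m/s.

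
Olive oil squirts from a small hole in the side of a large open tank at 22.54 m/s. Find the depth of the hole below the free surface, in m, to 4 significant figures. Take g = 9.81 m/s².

Torricelli: v = √(2gh), so h = v²/(2g).
h = 22.54²/(2·9.81) = 508.1/19.62 = 25.89 m.

25.89 m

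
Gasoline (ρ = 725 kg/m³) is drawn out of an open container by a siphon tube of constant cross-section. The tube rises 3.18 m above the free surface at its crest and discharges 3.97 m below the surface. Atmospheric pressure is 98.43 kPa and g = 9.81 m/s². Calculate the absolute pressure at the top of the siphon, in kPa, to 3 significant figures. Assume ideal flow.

Bernoulli surface→outlet gives ½v² = g·h_out, so v = √(2·9.81·3.97) = 8.83 m/s.
Continuity keeps v the same throughout the tube; from surface to crest, P_atm + 0 = P_top + ½ρv² + ρg·h_top.
P_top = 98430 − ½·725·8.83² − 725·9.81·3.18 = 47600 Pa.

47.6 kPa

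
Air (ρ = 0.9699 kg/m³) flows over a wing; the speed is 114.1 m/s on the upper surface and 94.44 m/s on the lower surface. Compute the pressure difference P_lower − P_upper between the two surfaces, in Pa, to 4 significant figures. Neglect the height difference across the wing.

Bernoulli (same height): P_lower − P_upper = ½ρ(v_upper² − v_lower²).
ΔP = ½·0.9699·(114.1² − 94.44²) = 1988 Pa.

ΔP ≈ 1988 Pa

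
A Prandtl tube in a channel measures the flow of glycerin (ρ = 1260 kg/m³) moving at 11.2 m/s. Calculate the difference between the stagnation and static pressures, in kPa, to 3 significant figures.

ΔP ≈ 79.0 kPa

At the stagnation point the flow is brought to rest, so Bernoulli gives P_stag − P_static = ½ρv².
ΔP = ½·1260·11.2² = 79000 Pa.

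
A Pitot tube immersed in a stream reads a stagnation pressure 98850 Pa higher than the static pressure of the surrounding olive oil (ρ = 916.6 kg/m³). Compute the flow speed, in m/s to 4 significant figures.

v ≈ 14.69 m/s

Bernoulli between the free stream and the stagnation point: ½ρv² = P_stag − P_static.
v = √(2ΔP/ρ) = √(2·98850/916.6) = 14.69 m/s.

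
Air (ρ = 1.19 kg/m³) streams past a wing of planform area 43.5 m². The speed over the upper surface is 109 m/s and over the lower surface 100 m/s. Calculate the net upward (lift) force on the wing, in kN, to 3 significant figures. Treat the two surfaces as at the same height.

From P + ½ρv² = const at equal height, P_low − P_up = ½ρ(v_up² − v_low²).
ΔP = ½·1.19·(109² − 100²) = 1120 Pa.
Lift = ΔP · A = 1120 × 43.5 = 48700 N.

F = 48.7 kN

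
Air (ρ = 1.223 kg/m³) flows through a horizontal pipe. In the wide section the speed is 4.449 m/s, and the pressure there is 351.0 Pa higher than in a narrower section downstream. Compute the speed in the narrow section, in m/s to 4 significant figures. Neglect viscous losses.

24.37 m/s

With h₁ = h₂, rearranging Bernoulli gives v₂ = √(v₁² + 2ΔP/ρ).
v₂ = √(4.449² + 2·351.0/1.223) = √(19.79 + 574.0) = 24.37 m/s.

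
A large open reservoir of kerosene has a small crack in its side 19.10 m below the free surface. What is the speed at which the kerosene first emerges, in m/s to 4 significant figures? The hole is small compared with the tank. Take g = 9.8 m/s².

The surface is effectively still and both ends are open, so ½v² = gh and v = √(2·9.8·19.10) = 19.35 m/s.

v ≈ 19.35 m/s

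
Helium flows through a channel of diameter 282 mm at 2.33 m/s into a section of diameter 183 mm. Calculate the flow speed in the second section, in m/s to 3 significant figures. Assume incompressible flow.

v₂ = 5.53 m/s

By continuity, v₂ = v₁·A₁/A₂ = 2.33·(625/263) = 5.53 m/s.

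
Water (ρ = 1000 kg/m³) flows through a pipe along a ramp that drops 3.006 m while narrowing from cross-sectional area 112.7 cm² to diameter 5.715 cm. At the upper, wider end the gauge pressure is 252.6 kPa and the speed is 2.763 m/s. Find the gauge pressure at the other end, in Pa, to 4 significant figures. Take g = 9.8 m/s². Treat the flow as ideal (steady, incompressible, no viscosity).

Continuity gives A₁v₁ = A₂v₂, so v₂ = (112.7 cm²)/(25.65 cm²) × 2.763 m/s = 12.14 m/s.
Energy conservation along the streamline gives P₂ = P₁ − ½ρ(v₂² − v₁²) − ρg(h₂ − h₁).
P₂ = 252600 + ½·1000·(2.763² − 12.14²) − 1000·9.8·(−3.006) = 252600 + (-69860) − (-29460) = 212200 Pa.

212200 Pa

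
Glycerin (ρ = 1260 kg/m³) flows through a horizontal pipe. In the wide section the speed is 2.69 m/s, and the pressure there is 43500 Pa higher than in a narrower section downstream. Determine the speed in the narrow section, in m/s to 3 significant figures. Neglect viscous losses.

v₂ ≈ 8.73 m/s

Along the level pipe P + ½ρv² is conserved, hence v₂² = v₁² + 2(P₁ − P₂)/ρ.
v₂ = √(2.69² + 2·43500/1260) = √(7.24 + 69.0) = 8.73 m/s.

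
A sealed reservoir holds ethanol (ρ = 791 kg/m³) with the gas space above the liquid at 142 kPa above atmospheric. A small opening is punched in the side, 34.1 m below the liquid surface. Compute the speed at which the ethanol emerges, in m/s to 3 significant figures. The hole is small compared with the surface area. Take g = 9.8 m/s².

Take point 1 at the surface (v₁ ≈ 0) and point 2 at the hole (at atmospheric pressure). Bernoulli: P₁ + ρg h = P_atm + ½ρv₂².
With P₁ − P_atm = 142000 Pa, v₂ = √(2gh + 2ΔP/ρ) = √(2·9.8·34.1 + 2·142000/791) = 32.1 m/s.

v ≈ 32.1 m/s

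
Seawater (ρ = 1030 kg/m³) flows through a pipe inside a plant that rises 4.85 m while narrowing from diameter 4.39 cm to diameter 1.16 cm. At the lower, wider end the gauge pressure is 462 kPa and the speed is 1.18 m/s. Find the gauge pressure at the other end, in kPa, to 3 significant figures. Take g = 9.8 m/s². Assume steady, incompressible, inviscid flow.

Mass conservation (A₁v₁ = A₂v₂) gives v₂ = 1.18 × 15.1/1.06 = 16.9 m/s.
Bernoulli: P₁ + ½ρv₁² + ρg h₁ = P₂ + ½ρv₂² + ρg h₂, so P₂ = P₁ + ½ρ(v₁² − v₂²) − ρg(h₂ − h₁).
P₂ = 462000 + ½·1030·(1.18² − 16.9²) − 1030·9.8·(+4.85) = 462000 + (-146000) − (49000) = 267000 Pa.

P₂ ≈ 267 kPa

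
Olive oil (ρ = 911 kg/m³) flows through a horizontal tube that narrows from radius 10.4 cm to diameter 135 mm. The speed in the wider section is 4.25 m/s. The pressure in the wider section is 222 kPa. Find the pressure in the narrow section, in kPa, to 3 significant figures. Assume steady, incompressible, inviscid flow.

P₂ ≈ 184 kPa

By continuity, v₂ = v₁·A₁/A₂ = 4.25·(340/143) = 10.1 m/s.
The pipe is horizontal, so Bernoulli reduces to P₁ + ½ρv₁² = P₂ + ½ρv₂².
P₂ = P₁ − ½ρ(v₂² − v₁²) = 222000 − ½·911·(10.1² − 4.25²) = 222000 − 38100 = 184000 Pa.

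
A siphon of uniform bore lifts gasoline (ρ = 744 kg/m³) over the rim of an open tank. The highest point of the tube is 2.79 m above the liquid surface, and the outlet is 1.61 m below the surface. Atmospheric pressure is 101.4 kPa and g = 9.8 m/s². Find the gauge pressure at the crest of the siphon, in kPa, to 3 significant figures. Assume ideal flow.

P_gauge ≈ -32.1 kPa

Bernoulli surface→outlet gives ½v² = g·h_out, so v = √(2·9.8·1.61) = 5.62 m/s.
With constant cross-section the crest speed equals v; applying Bernoulli from the surface up to the crest, P_top = P_atm − ½ρv² − ρg·h_top.
P_top = 101400 − ½·744·5.62² − 744·9.8·2.79 = 69300 Pa. So P_gauge = P_top − P_atm = -32100 Pa.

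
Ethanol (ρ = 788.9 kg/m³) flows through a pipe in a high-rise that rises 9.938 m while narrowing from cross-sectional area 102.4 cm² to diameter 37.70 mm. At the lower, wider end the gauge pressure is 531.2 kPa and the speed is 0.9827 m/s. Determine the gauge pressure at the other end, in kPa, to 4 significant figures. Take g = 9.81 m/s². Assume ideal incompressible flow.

P₂ = 422.6 kPa

By continuity, v₂ = v₁·A₁/A₂ = 0.9827·(102.4/11.16) = 9.015 m/s.
Applying Bernoulli between the two ends and solving for P₂: P₂ = P₁ + ½ρ(v₁² − v₂²) − ρgΔh.
P₂ = 531200 + ½·788.9·(0.9827² − 9.015²) − 788.9·9.81·(+9.938) = 531200 + (-31670) − (76910) = 422600 Pa.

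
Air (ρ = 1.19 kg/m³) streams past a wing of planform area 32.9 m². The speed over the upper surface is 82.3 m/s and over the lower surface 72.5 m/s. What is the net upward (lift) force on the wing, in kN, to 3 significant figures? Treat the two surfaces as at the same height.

From P + ½ρv² = const at equal height, P_low − P_up = ½ρ(v_up² − v_low²).
ΔP = ½·1.19·(82.3² − 72.5²) = 903 Pa.
Lift = ΔP · A = 903 × 32.9 = 29700 N.

F ≈ 29.7 kN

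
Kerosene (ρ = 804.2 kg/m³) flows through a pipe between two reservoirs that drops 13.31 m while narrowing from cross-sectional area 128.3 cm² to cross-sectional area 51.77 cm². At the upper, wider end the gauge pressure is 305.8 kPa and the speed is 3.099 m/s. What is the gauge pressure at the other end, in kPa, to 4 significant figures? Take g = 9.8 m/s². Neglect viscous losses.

By continuity, v₂ = v₁·A₁/A₂ = 3.099·(128.3/51.77) = 7.680 m/s.
Applying Bernoulli between the two ends and solving for P₂: P₂ = P₁ + ½ρ(v₁² − v₂²) − ρgΔh.
P₂ = 305800 + ½·804.2·(3.099² − 7.680²) − 804.2·9.8·(−13.31) = 305800 + (-19860) − (-104900) = 390800 Pa.

390.8 kPa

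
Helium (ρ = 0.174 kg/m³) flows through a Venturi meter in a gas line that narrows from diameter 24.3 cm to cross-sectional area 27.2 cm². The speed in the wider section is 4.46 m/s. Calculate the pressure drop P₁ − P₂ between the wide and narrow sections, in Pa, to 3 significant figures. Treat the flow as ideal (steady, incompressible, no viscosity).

The volume flow rate is constant, so v₂ = (A₁/A₂)v₁ = (464/27.2)·4.46 = 76.0 m/s.
Bernoulli (h₁ = h₂): P₁ − P₂ = ½ρ(v₂² − v₁²).
P₁ − P₂ = ½·0.174·(76.0² − 4.46²) = ½·0.174·5760 = 501 Pa.

ΔP ≈ 501 Pa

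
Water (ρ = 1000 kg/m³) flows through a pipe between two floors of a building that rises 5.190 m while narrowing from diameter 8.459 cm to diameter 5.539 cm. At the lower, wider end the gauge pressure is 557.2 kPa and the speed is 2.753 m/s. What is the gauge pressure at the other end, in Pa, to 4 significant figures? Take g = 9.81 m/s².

Continuity gives A₁v₁ = A₂v₂, so v₂ = (56.20 cm²)/(24.10 cm²) × 2.753 m/s = 6.421 m/s.
Applying Bernoulli between the two ends and solving for P₂: P₂ = P₁ + ½ρ(v₁² − v₂²) − ρgΔh.
P₂ = 557200 + ½·1000·(2.753² − 6.421²) − 1000·9.81·(+5.190) = 557200 + (-16820) − (50910) = 489500 Pa.

P₂ = 489500 Pa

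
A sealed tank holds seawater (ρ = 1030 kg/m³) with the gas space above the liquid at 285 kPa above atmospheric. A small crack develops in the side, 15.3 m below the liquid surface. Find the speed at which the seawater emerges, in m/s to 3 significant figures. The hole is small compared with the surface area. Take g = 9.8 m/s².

v = 29.2 m/s

Take point 1 at the surface (v₁ ≈ 0) and point 2 at the hole (at atmospheric pressure). Bernoulli: P₁ + ρg h = P_atm + ½ρv₂².
With P₁ − P_atm = 285000 Pa, v₂ = √(2gh + 2ΔP/ρ) = √(2·9.8·15.3 + 2·285000/1030) = 29.2 m/s.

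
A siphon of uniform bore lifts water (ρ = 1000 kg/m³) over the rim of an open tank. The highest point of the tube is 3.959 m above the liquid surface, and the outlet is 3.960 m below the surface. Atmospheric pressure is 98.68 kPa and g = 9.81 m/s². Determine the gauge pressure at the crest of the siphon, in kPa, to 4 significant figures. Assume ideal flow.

From the surface to the outlet (both open to atmosphere, surface at rest): v = √(2g·h_out) = √(2·9.81·3.960) = 8.814 m/s.
Continuity keeps v the same throughout the tube; from surface to crest, P_atm + 0 = P_top + ½ρv² + ρg·h_top.
P_top = 98680 − ½·1000·8.814² − 1000·9.81·3.959 = 20990 Pa. So P_gauge = P_top − P_atm = -77690 Pa.

P_gauge = -77.69 kPa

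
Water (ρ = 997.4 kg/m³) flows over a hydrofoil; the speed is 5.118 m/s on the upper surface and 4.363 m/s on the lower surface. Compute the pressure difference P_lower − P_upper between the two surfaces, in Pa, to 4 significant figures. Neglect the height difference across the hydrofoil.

The pressure is lower where the speed is higher: ΔP = ½ρ(v_up² − v_low²).
ΔP = ½·997.4·(5.118² − 4.363²) = 3570 Pa.

ΔP = 3570 Pa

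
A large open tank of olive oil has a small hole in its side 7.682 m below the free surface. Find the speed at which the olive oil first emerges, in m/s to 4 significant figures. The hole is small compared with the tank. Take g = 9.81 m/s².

The surface is effectively still and both ends are open, so ½v² = gh and v = √(2·9.81·7.682) = 12.28 m/s.

v = 12.28 m/s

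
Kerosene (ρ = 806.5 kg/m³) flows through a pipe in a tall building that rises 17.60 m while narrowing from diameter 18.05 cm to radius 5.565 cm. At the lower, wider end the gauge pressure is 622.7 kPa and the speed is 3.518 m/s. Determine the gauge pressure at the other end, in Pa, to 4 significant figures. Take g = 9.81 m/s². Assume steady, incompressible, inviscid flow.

P₂ ≈ 453900 Pa

The volume flow rate is constant, so v₂ = (A₁/A₂)v₁ = (255.9/97.29)·3.518 = 9.253 m/s.
Energy conservation along the streamline gives P₂ = P₁ − ½ρ(v₂² − v₁²) − ρg(h₂ − h₁).
P₂ = 622700 + ½·806.5·(3.518² − 9.253²) − 806.5·9.81·(+17.60) = 622700 + (-29530) − (139200) = 453900 Pa.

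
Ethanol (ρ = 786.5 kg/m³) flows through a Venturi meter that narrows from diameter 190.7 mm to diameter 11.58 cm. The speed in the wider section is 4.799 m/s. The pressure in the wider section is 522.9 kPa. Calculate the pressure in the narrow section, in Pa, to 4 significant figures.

Continuity gives A₁v₁ = A₂v₂, so v₂ = (285.6 cm²)/(105.3 cm²) × 4.799 m/s = 13.01 m/s.
The pipe is horizontal, so Bernoulli reduces to P₁ + ½ρv₁² = P₂ + ½ρv₂².
P₂ = P₁ − ½ρ(v₂² − v₁²) = 522900 − ½·786.5·(13.01² − 4.799²) = 522900 − 57550 = 465300 Pa.

465300 Pa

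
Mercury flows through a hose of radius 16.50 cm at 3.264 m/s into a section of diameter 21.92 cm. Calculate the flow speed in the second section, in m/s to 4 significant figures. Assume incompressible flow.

The volume flow rate is constant, so v₂ = (A₁/A₂)v₁ = (855.3/377.4)·3.264 = 7.398 m/s.

v₂ ≈ 7.398 m/s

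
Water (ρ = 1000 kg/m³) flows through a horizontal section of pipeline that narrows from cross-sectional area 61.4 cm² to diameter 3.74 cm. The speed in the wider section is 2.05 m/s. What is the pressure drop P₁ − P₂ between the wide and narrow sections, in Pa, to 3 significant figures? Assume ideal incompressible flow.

ΔP ≈ 63500 Pa

By continuity, v₂ = v₁·A₁/A₂ = 2.05·(61.4/11.0) = 11.5 m/s.
Bernoulli (h₁ = h₂): P₁ − P₂ = ½ρ(v₂² − v₁²).
P₁ − P₂ = ½·1000·(11.5² − 2.05²) = ½·1000·127 = 63500 Pa.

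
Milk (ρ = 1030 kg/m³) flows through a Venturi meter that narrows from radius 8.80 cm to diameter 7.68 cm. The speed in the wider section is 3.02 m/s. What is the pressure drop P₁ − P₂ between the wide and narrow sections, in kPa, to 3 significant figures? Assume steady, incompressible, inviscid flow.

ΔP = 125 kPa

Mass conservation (A₁v₁ = A₂v₂) gives v₂ = 3.02 × 243/46.3 = 15.9 m/s.
Bernoulli (h₁ = h₂): P₁ − P₂ = ½ρ(v₂² − v₁²).
P₁ − P₂ = ½·1030·(15.9² − 3.02²) = ½·1030·242 = 125000 Pa.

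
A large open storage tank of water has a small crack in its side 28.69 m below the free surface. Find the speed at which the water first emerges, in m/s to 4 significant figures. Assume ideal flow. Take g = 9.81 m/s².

v = 23.73 m/s

Bernoulli from surface to hole (P equal, v_surface ≈ 0): v = √(2gh) = √(2×9.81×28.69) = 23.73 m/s.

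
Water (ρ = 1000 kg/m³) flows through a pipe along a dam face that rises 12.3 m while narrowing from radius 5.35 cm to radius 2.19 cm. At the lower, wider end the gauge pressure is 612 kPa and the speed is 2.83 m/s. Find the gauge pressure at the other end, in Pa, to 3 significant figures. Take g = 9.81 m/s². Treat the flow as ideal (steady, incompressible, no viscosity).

The volume flow rate is constant, so v₂ = (A₁/A₂)v₁ = (89.9/15.1)·2.83 = 16.9 m/s.
Energy conservation along the streamline gives P₂ = P₁ − ½ρ(v₂² − v₁²) − ρg(h₂ − h₁).
P₂ = 612000 + ½·1000·(2.83² − 16.9²) − 1000·9.81·(+12.3) = 612000 + (-139000) − (121000) = 353000 Pa.

P₂ ≈ 353000 Pa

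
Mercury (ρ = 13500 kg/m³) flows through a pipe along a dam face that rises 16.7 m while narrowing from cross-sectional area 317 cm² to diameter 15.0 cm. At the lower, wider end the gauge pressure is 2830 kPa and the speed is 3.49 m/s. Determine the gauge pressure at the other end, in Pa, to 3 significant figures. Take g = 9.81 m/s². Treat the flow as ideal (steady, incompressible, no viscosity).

Mass conservation (A₁v₁ = A₂v₂) gives v₂ = 3.49 × 317/177 = 6.26 m/s.
Applying Bernoulli between the two ends and solving for P₂: P₂ = P₁ + ½ρ(v₁² − v₂²) − ρgΔh.
P₂ = 2830000 + ½·13500·(3.49² − 6.26²) − 13500·9.81·(+16.7) = 2830000 + (-182000) − (2210000) = 436000 Pa.

P₂ ≈ 436000 Pa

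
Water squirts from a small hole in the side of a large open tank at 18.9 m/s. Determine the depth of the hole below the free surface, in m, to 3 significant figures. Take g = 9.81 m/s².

18.2 m

Inverting v = √(2gh) gives h = v² / 2g.
h = 18.9²/(2·9.81) = 357/19.62 = 18.2 m.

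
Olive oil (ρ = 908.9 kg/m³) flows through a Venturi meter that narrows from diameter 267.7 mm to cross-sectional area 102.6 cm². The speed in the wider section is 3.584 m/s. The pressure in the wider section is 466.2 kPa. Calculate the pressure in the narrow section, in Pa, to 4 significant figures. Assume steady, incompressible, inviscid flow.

P₂ = 296400 Pa

Continuity gives A₁v₁ = A₂v₂, so v₂ = (562.8 cm²)/(102.6 cm²) × 3.584 m/s = 19.66 m/s.
Bernoulli (h₁ = h₂): P₁ − P₂ = ½ρ(v₂² − v₁²).
P₂ = P₁ − ½ρ(v₂² − v₁²) = 466200 − ½·908.9·(19.66² − 3.584²) = 466200 − 169800 = 296400 Pa.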